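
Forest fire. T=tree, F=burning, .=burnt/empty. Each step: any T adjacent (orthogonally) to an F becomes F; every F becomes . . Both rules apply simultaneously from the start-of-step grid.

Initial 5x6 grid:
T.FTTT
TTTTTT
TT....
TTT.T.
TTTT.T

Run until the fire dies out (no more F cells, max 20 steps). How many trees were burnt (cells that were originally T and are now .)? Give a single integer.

Answer: 19

Derivation:
Step 1: +2 fires, +1 burnt (F count now 2)
Step 2: +3 fires, +2 burnt (F count now 3)
Step 3: +4 fires, +3 burnt (F count now 4)
Step 4: +4 fires, +4 burnt (F count now 4)
Step 5: +3 fires, +4 burnt (F count now 3)
Step 6: +2 fires, +3 burnt (F count now 2)
Step 7: +1 fires, +2 burnt (F count now 1)
Step 8: +0 fires, +1 burnt (F count now 0)
Fire out after step 8
Initially T: 21, now '.': 28
Total burnt (originally-T cells now '.'): 19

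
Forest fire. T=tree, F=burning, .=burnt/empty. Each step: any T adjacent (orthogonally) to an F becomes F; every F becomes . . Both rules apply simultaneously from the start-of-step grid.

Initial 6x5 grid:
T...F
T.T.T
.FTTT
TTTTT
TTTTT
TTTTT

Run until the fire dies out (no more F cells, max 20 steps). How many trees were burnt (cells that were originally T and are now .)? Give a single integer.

Step 1: +3 fires, +2 burnt (F count now 3)
Step 2: +6 fires, +3 burnt (F count now 6)
Step 3: +5 fires, +6 burnt (F count now 5)
Step 4: +4 fires, +5 burnt (F count now 4)
Step 5: +2 fires, +4 burnt (F count now 2)
Step 6: +0 fires, +2 burnt (F count now 0)
Fire out after step 6
Initially T: 22, now '.': 28
Total burnt (originally-T cells now '.'): 20

Answer: 20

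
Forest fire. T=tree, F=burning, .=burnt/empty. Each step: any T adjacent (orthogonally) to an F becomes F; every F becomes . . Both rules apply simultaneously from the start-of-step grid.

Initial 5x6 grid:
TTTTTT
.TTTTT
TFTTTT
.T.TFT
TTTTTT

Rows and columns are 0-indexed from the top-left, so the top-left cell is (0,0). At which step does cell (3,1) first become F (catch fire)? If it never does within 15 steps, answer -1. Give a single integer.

Step 1: cell (3,1)='F' (+8 fires, +2 burnt)
  -> target ignites at step 1
Step 2: cell (3,1)='.' (+8 fires, +8 burnt)
Step 3: cell (3,1)='.' (+7 fires, +8 burnt)
Step 4: cell (3,1)='.' (+2 fires, +7 burnt)
Step 5: cell (3,1)='.' (+0 fires, +2 burnt)
  fire out at step 5

1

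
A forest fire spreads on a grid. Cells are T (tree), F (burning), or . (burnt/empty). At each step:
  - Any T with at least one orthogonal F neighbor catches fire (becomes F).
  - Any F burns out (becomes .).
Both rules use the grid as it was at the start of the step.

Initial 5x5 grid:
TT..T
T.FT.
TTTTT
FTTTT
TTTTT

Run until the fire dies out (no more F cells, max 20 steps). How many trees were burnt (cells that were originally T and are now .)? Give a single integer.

Answer: 18

Derivation:
Step 1: +5 fires, +2 burnt (F count now 5)
Step 2: +5 fires, +5 burnt (F count now 5)
Step 3: +4 fires, +5 burnt (F count now 4)
Step 4: +3 fires, +4 burnt (F count now 3)
Step 5: +1 fires, +3 burnt (F count now 1)
Step 6: +0 fires, +1 burnt (F count now 0)
Fire out after step 6
Initially T: 19, now '.': 24
Total burnt (originally-T cells now '.'): 18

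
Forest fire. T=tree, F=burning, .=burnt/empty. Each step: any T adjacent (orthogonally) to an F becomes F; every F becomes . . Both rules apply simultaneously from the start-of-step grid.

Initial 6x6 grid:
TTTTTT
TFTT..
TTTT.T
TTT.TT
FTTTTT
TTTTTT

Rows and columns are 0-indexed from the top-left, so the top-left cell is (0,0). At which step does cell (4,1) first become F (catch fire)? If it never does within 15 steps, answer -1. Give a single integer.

Step 1: cell (4,1)='F' (+7 fires, +2 burnt)
  -> target ignites at step 1
Step 2: cell (4,1)='.' (+8 fires, +7 burnt)
Step 3: cell (4,1)='.' (+5 fires, +8 burnt)
Step 4: cell (4,1)='.' (+3 fires, +5 burnt)
Step 5: cell (4,1)='.' (+4 fires, +3 burnt)
Step 6: cell (4,1)='.' (+2 fires, +4 burnt)
Step 7: cell (4,1)='.' (+1 fires, +2 burnt)
Step 8: cell (4,1)='.' (+0 fires, +1 burnt)
  fire out at step 8

1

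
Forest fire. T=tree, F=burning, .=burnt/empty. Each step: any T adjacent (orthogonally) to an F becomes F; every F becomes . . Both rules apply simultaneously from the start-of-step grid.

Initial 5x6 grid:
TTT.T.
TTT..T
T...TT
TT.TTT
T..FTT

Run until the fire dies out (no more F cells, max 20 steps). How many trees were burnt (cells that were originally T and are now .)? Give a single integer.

Step 1: +2 fires, +1 burnt (F count now 2)
Step 2: +2 fires, +2 burnt (F count now 2)
Step 3: +2 fires, +2 burnt (F count now 2)
Step 4: +1 fires, +2 burnt (F count now 1)
Step 5: +1 fires, +1 burnt (F count now 1)
Step 6: +0 fires, +1 burnt (F count now 0)
Fire out after step 6
Initially T: 19, now '.': 19
Total burnt (originally-T cells now '.'): 8

Answer: 8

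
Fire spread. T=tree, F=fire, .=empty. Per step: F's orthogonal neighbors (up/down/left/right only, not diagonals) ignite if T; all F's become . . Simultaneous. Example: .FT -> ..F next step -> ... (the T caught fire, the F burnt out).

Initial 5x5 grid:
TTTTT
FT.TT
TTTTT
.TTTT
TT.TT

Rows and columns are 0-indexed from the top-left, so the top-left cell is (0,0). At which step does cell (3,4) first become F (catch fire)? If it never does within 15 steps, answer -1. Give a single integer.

Step 1: cell (3,4)='T' (+3 fires, +1 burnt)
Step 2: cell (3,4)='T' (+2 fires, +3 burnt)
Step 3: cell (3,4)='T' (+3 fires, +2 burnt)
Step 4: cell (3,4)='T' (+4 fires, +3 burnt)
Step 5: cell (3,4)='T' (+5 fires, +4 burnt)
Step 6: cell (3,4)='F' (+3 fires, +5 burnt)
  -> target ignites at step 6
Step 7: cell (3,4)='.' (+1 fires, +3 burnt)
Step 8: cell (3,4)='.' (+0 fires, +1 burnt)
  fire out at step 8

6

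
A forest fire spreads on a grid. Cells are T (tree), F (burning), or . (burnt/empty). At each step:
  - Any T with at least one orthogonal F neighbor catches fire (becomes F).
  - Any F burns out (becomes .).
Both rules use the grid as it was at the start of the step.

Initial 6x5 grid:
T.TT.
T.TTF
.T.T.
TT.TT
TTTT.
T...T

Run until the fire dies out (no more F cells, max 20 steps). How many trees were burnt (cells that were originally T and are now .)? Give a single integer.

Answer: 15

Derivation:
Step 1: +1 fires, +1 burnt (F count now 1)
Step 2: +3 fires, +1 burnt (F count now 3)
Step 3: +2 fires, +3 burnt (F count now 2)
Step 4: +2 fires, +2 burnt (F count now 2)
Step 5: +1 fires, +2 burnt (F count now 1)
Step 6: +1 fires, +1 burnt (F count now 1)
Step 7: +2 fires, +1 burnt (F count now 2)
Step 8: +3 fires, +2 burnt (F count now 3)
Step 9: +0 fires, +3 burnt (F count now 0)
Fire out after step 9
Initially T: 18, now '.': 27
Total burnt (originally-T cells now '.'): 15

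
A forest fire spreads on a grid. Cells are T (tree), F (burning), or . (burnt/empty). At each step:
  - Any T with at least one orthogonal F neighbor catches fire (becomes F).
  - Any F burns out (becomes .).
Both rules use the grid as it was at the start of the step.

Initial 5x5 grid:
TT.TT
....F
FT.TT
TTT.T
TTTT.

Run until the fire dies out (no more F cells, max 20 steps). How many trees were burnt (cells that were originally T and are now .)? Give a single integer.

Answer: 13

Derivation:
Step 1: +4 fires, +2 burnt (F count now 4)
Step 2: +5 fires, +4 burnt (F count now 5)
Step 3: +2 fires, +5 burnt (F count now 2)
Step 4: +1 fires, +2 burnt (F count now 1)
Step 5: +1 fires, +1 burnt (F count now 1)
Step 6: +0 fires, +1 burnt (F count now 0)
Fire out after step 6
Initially T: 15, now '.': 23
Total burnt (originally-T cells now '.'): 13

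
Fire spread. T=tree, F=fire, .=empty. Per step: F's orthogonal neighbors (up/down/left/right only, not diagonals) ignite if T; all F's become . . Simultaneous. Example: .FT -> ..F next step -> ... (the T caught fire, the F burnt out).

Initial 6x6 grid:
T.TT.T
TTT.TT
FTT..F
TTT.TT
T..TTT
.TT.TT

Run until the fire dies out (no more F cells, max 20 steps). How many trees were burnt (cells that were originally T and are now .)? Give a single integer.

Answer: 22

Derivation:
Step 1: +5 fires, +2 burnt (F count now 5)
Step 2: +9 fires, +5 burnt (F count now 9)
Step 3: +4 fires, +9 burnt (F count now 4)
Step 4: +3 fires, +4 burnt (F count now 3)
Step 5: +1 fires, +3 burnt (F count now 1)
Step 6: +0 fires, +1 burnt (F count now 0)
Fire out after step 6
Initially T: 24, now '.': 34
Total burnt (originally-T cells now '.'): 22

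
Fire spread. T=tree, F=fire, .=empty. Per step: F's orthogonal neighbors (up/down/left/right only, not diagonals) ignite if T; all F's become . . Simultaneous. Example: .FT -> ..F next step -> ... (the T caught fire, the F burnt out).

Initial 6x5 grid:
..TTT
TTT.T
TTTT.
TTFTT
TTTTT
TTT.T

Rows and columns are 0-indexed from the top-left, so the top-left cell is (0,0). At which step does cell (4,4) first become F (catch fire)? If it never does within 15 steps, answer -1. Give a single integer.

Step 1: cell (4,4)='T' (+4 fires, +1 burnt)
Step 2: cell (4,4)='T' (+8 fires, +4 burnt)
Step 3: cell (4,4)='F' (+6 fires, +8 burnt)
  -> target ignites at step 3
Step 4: cell (4,4)='.' (+4 fires, +6 burnt)
Step 5: cell (4,4)='.' (+1 fires, +4 burnt)
Step 6: cell (4,4)='.' (+1 fires, +1 burnt)
Step 7: cell (4,4)='.' (+0 fires, +1 burnt)
  fire out at step 7

3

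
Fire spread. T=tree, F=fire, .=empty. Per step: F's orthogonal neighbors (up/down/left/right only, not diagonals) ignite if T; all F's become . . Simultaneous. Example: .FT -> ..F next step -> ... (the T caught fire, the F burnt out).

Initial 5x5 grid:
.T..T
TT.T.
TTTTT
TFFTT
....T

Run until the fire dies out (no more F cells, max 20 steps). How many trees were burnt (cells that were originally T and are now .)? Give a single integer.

Answer: 13

Derivation:
Step 1: +4 fires, +2 burnt (F count now 4)
Step 2: +4 fires, +4 burnt (F count now 4)
Step 3: +5 fires, +4 burnt (F count now 5)
Step 4: +0 fires, +5 burnt (F count now 0)
Fire out after step 4
Initially T: 14, now '.': 24
Total burnt (originally-T cells now '.'): 13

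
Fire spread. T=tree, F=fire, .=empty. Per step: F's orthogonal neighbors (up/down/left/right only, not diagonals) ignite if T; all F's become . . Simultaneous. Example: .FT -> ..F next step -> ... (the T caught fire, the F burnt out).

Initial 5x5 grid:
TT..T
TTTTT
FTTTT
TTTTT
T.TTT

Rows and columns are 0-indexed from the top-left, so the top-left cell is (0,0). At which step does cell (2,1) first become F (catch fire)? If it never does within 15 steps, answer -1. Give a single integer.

Step 1: cell (2,1)='F' (+3 fires, +1 burnt)
  -> target ignites at step 1
Step 2: cell (2,1)='.' (+5 fires, +3 burnt)
Step 3: cell (2,1)='.' (+4 fires, +5 burnt)
Step 4: cell (2,1)='.' (+4 fires, +4 burnt)
Step 5: cell (2,1)='.' (+3 fires, +4 burnt)
Step 6: cell (2,1)='.' (+2 fires, +3 burnt)
Step 7: cell (2,1)='.' (+0 fires, +2 burnt)
  fire out at step 7

1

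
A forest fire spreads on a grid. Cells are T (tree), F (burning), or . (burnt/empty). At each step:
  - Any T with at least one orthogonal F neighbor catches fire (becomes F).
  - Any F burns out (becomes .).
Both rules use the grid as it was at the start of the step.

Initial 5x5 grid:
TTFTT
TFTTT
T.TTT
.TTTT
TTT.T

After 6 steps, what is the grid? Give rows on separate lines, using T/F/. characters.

Step 1: 4 trees catch fire, 2 burn out
  TF.FT
  F.FTT
  T.TTT
  .TTTT
  TTT.T
Step 2: 5 trees catch fire, 4 burn out
  F...F
  ...FT
  F.FTT
  .TTTT
  TTT.T
Step 3: 3 trees catch fire, 5 burn out
  .....
  ....F
  ...FT
  .TFTT
  TTT.T
Step 4: 4 trees catch fire, 3 burn out
  .....
  .....
  ....F
  .F.FT
  TTF.T
Step 5: 2 trees catch fire, 4 burn out
  .....
  .....
  .....
  ....F
  TF..T
Step 6: 2 trees catch fire, 2 burn out
  .....
  .....
  .....
  .....
  F...F

.....
.....
.....
.....
F...F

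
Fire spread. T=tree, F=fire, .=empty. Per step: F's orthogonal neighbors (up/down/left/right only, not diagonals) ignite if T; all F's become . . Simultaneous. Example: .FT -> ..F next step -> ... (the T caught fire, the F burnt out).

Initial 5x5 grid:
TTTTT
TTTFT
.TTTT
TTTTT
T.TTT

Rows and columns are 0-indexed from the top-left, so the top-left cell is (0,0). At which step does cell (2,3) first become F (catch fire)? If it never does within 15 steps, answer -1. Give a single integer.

Step 1: cell (2,3)='F' (+4 fires, +1 burnt)
  -> target ignites at step 1
Step 2: cell (2,3)='.' (+6 fires, +4 burnt)
Step 3: cell (2,3)='.' (+6 fires, +6 burnt)
Step 4: cell (2,3)='.' (+4 fires, +6 burnt)
Step 5: cell (2,3)='.' (+1 fires, +4 burnt)
Step 6: cell (2,3)='.' (+1 fires, +1 burnt)
Step 7: cell (2,3)='.' (+0 fires, +1 burnt)
  fire out at step 7

1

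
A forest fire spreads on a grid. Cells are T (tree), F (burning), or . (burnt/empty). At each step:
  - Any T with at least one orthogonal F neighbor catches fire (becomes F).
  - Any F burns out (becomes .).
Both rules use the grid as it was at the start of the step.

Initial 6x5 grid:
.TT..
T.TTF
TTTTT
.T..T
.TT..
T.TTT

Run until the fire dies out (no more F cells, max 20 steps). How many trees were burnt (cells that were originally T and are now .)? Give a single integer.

Answer: 17

Derivation:
Step 1: +2 fires, +1 burnt (F count now 2)
Step 2: +3 fires, +2 burnt (F count now 3)
Step 3: +2 fires, +3 burnt (F count now 2)
Step 4: +2 fires, +2 burnt (F count now 2)
Step 5: +2 fires, +2 burnt (F count now 2)
Step 6: +2 fires, +2 burnt (F count now 2)
Step 7: +1 fires, +2 burnt (F count now 1)
Step 8: +1 fires, +1 burnt (F count now 1)
Step 9: +1 fires, +1 burnt (F count now 1)
Step 10: +1 fires, +1 burnt (F count now 1)
Step 11: +0 fires, +1 burnt (F count now 0)
Fire out after step 11
Initially T: 18, now '.': 29
Total burnt (originally-T cells now '.'): 17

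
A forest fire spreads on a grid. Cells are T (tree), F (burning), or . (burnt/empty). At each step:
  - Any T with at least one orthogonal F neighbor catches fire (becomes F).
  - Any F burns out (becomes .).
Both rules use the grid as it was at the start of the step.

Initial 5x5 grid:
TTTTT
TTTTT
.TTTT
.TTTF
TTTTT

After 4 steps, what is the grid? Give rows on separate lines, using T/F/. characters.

Step 1: 3 trees catch fire, 1 burn out
  TTTTT
  TTTTT
  .TTTF
  .TTF.
  TTTTF
Step 2: 4 trees catch fire, 3 burn out
  TTTTT
  TTTTF
  .TTF.
  .TF..
  TTTF.
Step 3: 5 trees catch fire, 4 burn out
  TTTTF
  TTTF.
  .TF..
  .F...
  TTF..
Step 4: 4 trees catch fire, 5 burn out
  TTTF.
  TTF..
  .F...
  .....
  TF...

TTTF.
TTF..
.F...
.....
TF...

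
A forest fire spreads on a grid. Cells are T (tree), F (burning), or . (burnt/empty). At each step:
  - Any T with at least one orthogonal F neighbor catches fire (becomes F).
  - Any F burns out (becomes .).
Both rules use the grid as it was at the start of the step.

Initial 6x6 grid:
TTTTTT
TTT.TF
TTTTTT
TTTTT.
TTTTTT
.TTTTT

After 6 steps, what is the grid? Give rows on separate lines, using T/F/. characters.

Step 1: 3 trees catch fire, 1 burn out
  TTTTTF
  TTT.F.
  TTTTTF
  TTTTT.
  TTTTTT
  .TTTTT
Step 2: 2 trees catch fire, 3 burn out
  TTTTF.
  TTT...
  TTTTF.
  TTTTT.
  TTTTTT
  .TTTTT
Step 3: 3 trees catch fire, 2 burn out
  TTTF..
  TTT...
  TTTF..
  TTTTF.
  TTTTTT
  .TTTTT
Step 4: 4 trees catch fire, 3 burn out
  TTF...
  TTT...
  TTF...
  TTTF..
  TTTTFT
  .TTTTT
Step 5: 7 trees catch fire, 4 burn out
  TF....
  TTF...
  TF....
  TTF...
  TTTF.F
  .TTTFT
Step 6: 7 trees catch fire, 7 burn out
  F.....
  TF....
  F.....
  TF....
  TTF...
  .TTF.F

F.....
TF....
F.....
TF....
TTF...
.TTF.F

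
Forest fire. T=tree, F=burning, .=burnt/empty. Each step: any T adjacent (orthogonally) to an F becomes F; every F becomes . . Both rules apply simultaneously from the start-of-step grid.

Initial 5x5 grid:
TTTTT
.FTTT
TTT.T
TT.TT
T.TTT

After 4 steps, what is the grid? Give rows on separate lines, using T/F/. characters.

Step 1: 3 trees catch fire, 1 burn out
  TFTTT
  ..FTT
  TFT.T
  TT.TT
  T.TTT
Step 2: 6 trees catch fire, 3 burn out
  F.FTT
  ...FT
  F.F.T
  TF.TT
  T.TTT
Step 3: 3 trees catch fire, 6 burn out
  ...FT
  ....F
  ....T
  F..TT
  T.TTT
Step 4: 3 trees catch fire, 3 burn out
  ....F
  .....
  ....F
  ...TT
  F.TTT

....F
.....
....F
...TT
F.TTT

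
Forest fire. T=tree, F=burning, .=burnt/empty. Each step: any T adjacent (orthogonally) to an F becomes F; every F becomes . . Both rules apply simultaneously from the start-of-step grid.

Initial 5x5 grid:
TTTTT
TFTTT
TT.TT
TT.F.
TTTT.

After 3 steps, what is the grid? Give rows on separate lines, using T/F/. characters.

Step 1: 6 trees catch fire, 2 burn out
  TFTTT
  F.FTT
  TF.FT
  TT...
  TTTF.
Step 2: 7 trees catch fire, 6 burn out
  F.FTT
  ...FT
  F...F
  TF...
  TTF..
Step 3: 4 trees catch fire, 7 burn out
  ...FT
  ....F
  .....
  F....
  TF...

...FT
....F
.....
F....
TF...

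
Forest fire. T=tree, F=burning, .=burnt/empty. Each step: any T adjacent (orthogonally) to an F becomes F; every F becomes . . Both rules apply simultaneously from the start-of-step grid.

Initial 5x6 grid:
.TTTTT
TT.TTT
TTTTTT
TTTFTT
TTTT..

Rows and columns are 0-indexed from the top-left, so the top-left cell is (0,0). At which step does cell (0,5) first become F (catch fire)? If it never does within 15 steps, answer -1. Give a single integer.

Step 1: cell (0,5)='T' (+4 fires, +1 burnt)
Step 2: cell (0,5)='T' (+6 fires, +4 burnt)
Step 3: cell (0,5)='T' (+6 fires, +6 burnt)
Step 4: cell (0,5)='T' (+6 fires, +6 burnt)
Step 5: cell (0,5)='F' (+3 fires, +6 burnt)
  -> target ignites at step 5
Step 6: cell (0,5)='.' (+0 fires, +3 burnt)
  fire out at step 6

5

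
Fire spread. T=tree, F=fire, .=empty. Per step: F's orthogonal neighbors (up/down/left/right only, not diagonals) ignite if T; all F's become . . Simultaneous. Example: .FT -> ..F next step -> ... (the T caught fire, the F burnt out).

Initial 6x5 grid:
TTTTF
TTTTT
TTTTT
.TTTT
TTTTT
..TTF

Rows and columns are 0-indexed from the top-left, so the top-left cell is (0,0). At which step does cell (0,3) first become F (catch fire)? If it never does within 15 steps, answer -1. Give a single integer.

Step 1: cell (0,3)='F' (+4 fires, +2 burnt)
  -> target ignites at step 1
Step 2: cell (0,3)='.' (+6 fires, +4 burnt)
Step 3: cell (0,3)='.' (+5 fires, +6 burnt)
Step 4: cell (0,3)='.' (+5 fires, +5 burnt)
Step 5: cell (0,3)='.' (+4 fires, +5 burnt)
Step 6: cell (0,3)='.' (+1 fires, +4 burnt)
Step 7: cell (0,3)='.' (+0 fires, +1 burnt)
  fire out at step 7

1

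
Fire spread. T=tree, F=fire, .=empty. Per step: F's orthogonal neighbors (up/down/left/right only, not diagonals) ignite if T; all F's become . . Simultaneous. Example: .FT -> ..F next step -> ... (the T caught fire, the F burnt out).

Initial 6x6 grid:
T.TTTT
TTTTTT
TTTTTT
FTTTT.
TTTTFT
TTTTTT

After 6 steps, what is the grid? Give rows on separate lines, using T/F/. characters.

Step 1: 7 trees catch fire, 2 burn out
  T.TTTT
  TTTTTT
  FTTTTT
  .FTTF.
  FTTF.F
  TTTTFT
Step 2: 10 trees catch fire, 7 burn out
  T.TTTT
  FTTTTT
  .FTTFT
  ..FF..
  .FF...
  FTTF.F
Step 3: 8 trees catch fire, 10 burn out
  F.TTTT
  .FTTFT
  ..FF.F
  ......
  ......
  .FF...
Step 4: 4 trees catch fire, 8 burn out
  ..TTFT
  ..FF.F
  ......
  ......
  ......
  ......
Step 5: 3 trees catch fire, 4 burn out
  ..FF.F
  ......
  ......
  ......
  ......
  ......
Step 6: 0 trees catch fire, 3 burn out
  ......
  ......
  ......
  ......
  ......
  ......

......
......
......
......
......
......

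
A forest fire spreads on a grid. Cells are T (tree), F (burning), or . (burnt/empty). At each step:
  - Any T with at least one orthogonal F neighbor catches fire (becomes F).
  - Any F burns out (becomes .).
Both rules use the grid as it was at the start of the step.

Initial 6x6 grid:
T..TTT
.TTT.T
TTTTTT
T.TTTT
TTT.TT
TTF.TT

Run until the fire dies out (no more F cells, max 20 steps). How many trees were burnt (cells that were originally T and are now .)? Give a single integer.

Step 1: +2 fires, +1 burnt (F count now 2)
Step 2: +3 fires, +2 burnt (F count now 3)
Step 3: +3 fires, +3 burnt (F count now 3)
Step 4: +5 fires, +3 burnt (F count now 5)
Step 5: +6 fires, +5 burnt (F count now 6)
Step 6: +4 fires, +6 burnt (F count now 4)
Step 7: +3 fires, +4 burnt (F count now 3)
Step 8: +1 fires, +3 burnt (F count now 1)
Step 9: +0 fires, +1 burnt (F count now 0)
Fire out after step 9
Initially T: 28, now '.': 35
Total burnt (originally-T cells now '.'): 27

Answer: 27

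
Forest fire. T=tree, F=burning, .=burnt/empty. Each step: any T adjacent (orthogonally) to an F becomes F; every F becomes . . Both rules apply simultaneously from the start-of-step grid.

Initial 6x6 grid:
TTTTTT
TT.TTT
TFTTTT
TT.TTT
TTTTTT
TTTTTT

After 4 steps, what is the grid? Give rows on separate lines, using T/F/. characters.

Step 1: 4 trees catch fire, 1 burn out
  TTTTTT
  TF.TTT
  F.FTTT
  TF.TTT
  TTTTTT
  TTTTTT
Step 2: 5 trees catch fire, 4 burn out
  TFTTTT
  F..TTT
  ...FTT
  F..TTT
  TFTTTT
  TTTTTT
Step 3: 8 trees catch fire, 5 burn out
  F.FTTT
  ...FTT
  ....FT
  ...FTT
  F.FTTT
  TFTTTT
Step 4: 7 trees catch fire, 8 burn out
  ...FTT
  ....FT
  .....F
  ....FT
  ...FTT
  F.FTTT

...FTT
....FT
.....F
....FT
...FTT
F.FTTT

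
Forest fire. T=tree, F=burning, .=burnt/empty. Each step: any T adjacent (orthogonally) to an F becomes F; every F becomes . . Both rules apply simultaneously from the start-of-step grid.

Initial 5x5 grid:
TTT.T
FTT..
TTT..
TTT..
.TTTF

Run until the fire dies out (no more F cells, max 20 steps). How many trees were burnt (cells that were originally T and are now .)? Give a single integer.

Answer: 14

Derivation:
Step 1: +4 fires, +2 burnt (F count now 4)
Step 2: +5 fires, +4 burnt (F count now 5)
Step 3: +5 fires, +5 burnt (F count now 5)
Step 4: +0 fires, +5 burnt (F count now 0)
Fire out after step 4
Initially T: 15, now '.': 24
Total burnt (originally-T cells now '.'): 14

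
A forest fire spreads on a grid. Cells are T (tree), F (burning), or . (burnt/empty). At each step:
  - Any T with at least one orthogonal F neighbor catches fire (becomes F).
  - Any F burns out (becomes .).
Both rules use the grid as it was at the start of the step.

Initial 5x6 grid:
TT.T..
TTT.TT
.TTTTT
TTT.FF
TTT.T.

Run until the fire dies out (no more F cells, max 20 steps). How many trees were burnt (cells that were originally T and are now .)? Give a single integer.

Step 1: +3 fires, +2 burnt (F count now 3)
Step 2: +3 fires, +3 burnt (F count now 3)
Step 3: +1 fires, +3 burnt (F count now 1)
Step 4: +3 fires, +1 burnt (F count now 3)
Step 5: +3 fires, +3 burnt (F count now 3)
Step 6: +4 fires, +3 burnt (F count now 4)
Step 7: +2 fires, +4 burnt (F count now 2)
Step 8: +0 fires, +2 burnt (F count now 0)
Fire out after step 8
Initially T: 20, now '.': 29
Total burnt (originally-T cells now '.'): 19

Answer: 19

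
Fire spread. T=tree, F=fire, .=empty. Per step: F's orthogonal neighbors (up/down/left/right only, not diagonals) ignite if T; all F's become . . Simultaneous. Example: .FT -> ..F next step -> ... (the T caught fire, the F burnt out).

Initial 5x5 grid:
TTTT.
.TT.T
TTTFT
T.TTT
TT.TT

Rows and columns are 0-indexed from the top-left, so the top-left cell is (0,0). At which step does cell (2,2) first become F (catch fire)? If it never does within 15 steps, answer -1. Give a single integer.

Step 1: cell (2,2)='F' (+3 fires, +1 burnt)
  -> target ignites at step 1
Step 2: cell (2,2)='.' (+6 fires, +3 burnt)
Step 3: cell (2,2)='.' (+4 fires, +6 burnt)
Step 4: cell (2,2)='.' (+3 fires, +4 burnt)
Step 5: cell (2,2)='.' (+2 fires, +3 burnt)
Step 6: cell (2,2)='.' (+1 fires, +2 burnt)
Step 7: cell (2,2)='.' (+0 fires, +1 burnt)
  fire out at step 7

1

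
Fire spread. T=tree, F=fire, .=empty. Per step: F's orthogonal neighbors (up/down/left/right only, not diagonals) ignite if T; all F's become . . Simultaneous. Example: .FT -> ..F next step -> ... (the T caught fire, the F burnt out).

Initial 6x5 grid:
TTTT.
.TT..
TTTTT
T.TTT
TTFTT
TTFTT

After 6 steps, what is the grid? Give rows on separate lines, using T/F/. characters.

Step 1: 5 trees catch fire, 2 burn out
  TTTT.
  .TT..
  TTTTT
  T.FTT
  TF.FT
  TF.FT
Step 2: 6 trees catch fire, 5 burn out
  TTTT.
  .TT..
  TTFTT
  T..FT
  F...F
  F...F
Step 3: 5 trees catch fire, 6 burn out
  TTTT.
  .TF..
  TF.FT
  F...F
  .....
  .....
Step 4: 4 trees catch fire, 5 burn out
  TTFT.
  .F...
  F...F
  .....
  .....
  .....
Step 5: 2 trees catch fire, 4 burn out
  TF.F.
  .....
  .....
  .....
  .....
  .....
Step 6: 1 trees catch fire, 2 burn out
  F....
  .....
  .....
  .....
  .....
  .....

F....
.....
.....
.....
.....
.....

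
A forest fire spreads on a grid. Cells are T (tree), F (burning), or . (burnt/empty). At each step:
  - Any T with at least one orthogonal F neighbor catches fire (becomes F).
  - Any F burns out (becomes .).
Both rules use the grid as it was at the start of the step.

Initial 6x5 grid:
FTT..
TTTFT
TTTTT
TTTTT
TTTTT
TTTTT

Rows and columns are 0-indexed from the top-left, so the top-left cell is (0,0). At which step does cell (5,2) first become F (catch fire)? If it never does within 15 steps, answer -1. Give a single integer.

Step 1: cell (5,2)='T' (+5 fires, +2 burnt)
Step 2: cell (5,2)='T' (+6 fires, +5 burnt)
Step 3: cell (5,2)='T' (+5 fires, +6 burnt)
Step 4: cell (5,2)='T' (+5 fires, +5 burnt)
Step 5: cell (5,2)='F' (+4 fires, +5 burnt)
  -> target ignites at step 5
Step 6: cell (5,2)='.' (+1 fires, +4 burnt)
Step 7: cell (5,2)='.' (+0 fires, +1 burnt)
  fire out at step 7

5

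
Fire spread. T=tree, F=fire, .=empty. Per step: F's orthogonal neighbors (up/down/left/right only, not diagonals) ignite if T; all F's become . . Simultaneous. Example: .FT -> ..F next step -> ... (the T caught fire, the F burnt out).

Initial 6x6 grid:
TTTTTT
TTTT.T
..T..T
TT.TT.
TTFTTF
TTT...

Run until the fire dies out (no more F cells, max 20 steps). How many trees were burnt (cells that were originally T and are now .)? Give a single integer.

Step 1: +4 fires, +2 burnt (F count now 4)
Step 2: +5 fires, +4 burnt (F count now 5)
Step 3: +2 fires, +5 burnt (F count now 2)
Step 4: +0 fires, +2 burnt (F count now 0)
Fire out after step 4
Initially T: 24, now '.': 23
Total burnt (originally-T cells now '.'): 11

Answer: 11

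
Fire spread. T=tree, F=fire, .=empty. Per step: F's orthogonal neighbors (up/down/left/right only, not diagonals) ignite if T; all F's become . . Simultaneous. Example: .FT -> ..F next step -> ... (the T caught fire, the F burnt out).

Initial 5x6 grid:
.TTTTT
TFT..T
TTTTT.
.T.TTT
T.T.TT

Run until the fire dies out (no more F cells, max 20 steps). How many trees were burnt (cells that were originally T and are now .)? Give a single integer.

Step 1: +4 fires, +1 burnt (F count now 4)
Step 2: +4 fires, +4 burnt (F count now 4)
Step 3: +2 fires, +4 burnt (F count now 2)
Step 4: +3 fires, +2 burnt (F count now 3)
Step 5: +2 fires, +3 burnt (F count now 2)
Step 6: +3 fires, +2 burnt (F count now 3)
Step 7: +1 fires, +3 burnt (F count now 1)
Step 8: +0 fires, +1 burnt (F count now 0)
Fire out after step 8
Initially T: 21, now '.': 28
Total burnt (originally-T cells now '.'): 19

Answer: 19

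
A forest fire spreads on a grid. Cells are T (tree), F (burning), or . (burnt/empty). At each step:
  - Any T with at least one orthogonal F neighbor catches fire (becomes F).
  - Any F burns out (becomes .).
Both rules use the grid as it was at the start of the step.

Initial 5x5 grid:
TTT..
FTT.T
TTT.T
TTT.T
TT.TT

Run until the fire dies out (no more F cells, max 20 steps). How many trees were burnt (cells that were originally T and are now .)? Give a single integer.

Step 1: +3 fires, +1 burnt (F count now 3)
Step 2: +4 fires, +3 burnt (F count now 4)
Step 3: +4 fires, +4 burnt (F count now 4)
Step 4: +2 fires, +4 burnt (F count now 2)
Step 5: +0 fires, +2 burnt (F count now 0)
Fire out after step 5
Initially T: 18, now '.': 20
Total burnt (originally-T cells now '.'): 13

Answer: 13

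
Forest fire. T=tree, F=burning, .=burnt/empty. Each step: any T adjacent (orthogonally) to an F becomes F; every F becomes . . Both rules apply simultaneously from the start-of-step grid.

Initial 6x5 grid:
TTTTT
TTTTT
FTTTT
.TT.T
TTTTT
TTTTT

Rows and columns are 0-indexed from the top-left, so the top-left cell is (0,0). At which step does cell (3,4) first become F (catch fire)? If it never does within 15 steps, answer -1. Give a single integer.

Step 1: cell (3,4)='T' (+2 fires, +1 burnt)
Step 2: cell (3,4)='T' (+4 fires, +2 burnt)
Step 3: cell (3,4)='T' (+5 fires, +4 burnt)
Step 4: cell (3,4)='T' (+6 fires, +5 burnt)
Step 5: cell (3,4)='F' (+6 fires, +6 burnt)
  -> target ignites at step 5
Step 6: cell (3,4)='.' (+3 fires, +6 burnt)
Step 7: cell (3,4)='.' (+1 fires, +3 burnt)
Step 8: cell (3,4)='.' (+0 fires, +1 burnt)
  fire out at step 8

5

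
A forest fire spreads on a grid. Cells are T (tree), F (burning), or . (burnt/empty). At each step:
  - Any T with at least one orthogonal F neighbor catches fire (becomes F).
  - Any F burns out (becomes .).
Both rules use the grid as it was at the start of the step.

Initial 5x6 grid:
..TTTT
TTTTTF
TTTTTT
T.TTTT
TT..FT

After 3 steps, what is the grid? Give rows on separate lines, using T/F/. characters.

Step 1: 5 trees catch fire, 2 burn out
  ..TTTF
  TTTTF.
  TTTTTF
  T.TTFT
  TT...F
Step 2: 5 trees catch fire, 5 burn out
  ..TTF.
  TTTF..
  TTTTF.
  T.TF.F
  TT....
Step 3: 4 trees catch fire, 5 burn out
  ..TF..
  TTF...
  TTTF..
  T.F...
  TT....

..TF..
TTF...
TTTF..
T.F...
TT....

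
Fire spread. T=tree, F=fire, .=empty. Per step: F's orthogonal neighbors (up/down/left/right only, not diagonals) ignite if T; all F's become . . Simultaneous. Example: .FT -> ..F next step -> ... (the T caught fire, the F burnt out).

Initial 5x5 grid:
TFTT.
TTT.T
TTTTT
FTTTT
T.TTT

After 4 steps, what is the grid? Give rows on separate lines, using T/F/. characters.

Step 1: 6 trees catch fire, 2 burn out
  F.FT.
  TFT.T
  FTTTT
  .FTTT
  F.TTT
Step 2: 5 trees catch fire, 6 burn out
  ...F.
  F.F.T
  .FTTT
  ..FTT
  ..TTT
Step 3: 3 trees catch fire, 5 burn out
  .....
  ....T
  ..FTT
  ...FT
  ..FTT
Step 4: 3 trees catch fire, 3 burn out
  .....
  ....T
  ...FT
  ....F
  ...FT

.....
....T
...FT
....F
...FT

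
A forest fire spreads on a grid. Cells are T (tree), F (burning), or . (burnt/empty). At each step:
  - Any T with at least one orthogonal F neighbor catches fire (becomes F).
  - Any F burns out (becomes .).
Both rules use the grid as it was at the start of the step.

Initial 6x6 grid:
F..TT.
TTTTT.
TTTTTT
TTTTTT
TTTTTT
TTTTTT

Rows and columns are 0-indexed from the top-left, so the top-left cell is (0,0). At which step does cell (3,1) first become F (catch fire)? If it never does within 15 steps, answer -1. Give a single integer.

Step 1: cell (3,1)='T' (+1 fires, +1 burnt)
Step 2: cell (3,1)='T' (+2 fires, +1 burnt)
Step 3: cell (3,1)='T' (+3 fires, +2 burnt)
Step 4: cell (3,1)='F' (+4 fires, +3 burnt)
  -> target ignites at step 4
Step 5: cell (3,1)='.' (+6 fires, +4 burnt)
Step 6: cell (3,1)='.' (+5 fires, +6 burnt)
Step 7: cell (3,1)='.' (+4 fires, +5 burnt)
Step 8: cell (3,1)='.' (+3 fires, +4 burnt)
Step 9: cell (3,1)='.' (+2 fires, +3 burnt)
Step 10: cell (3,1)='.' (+1 fires, +2 burnt)
Step 11: cell (3,1)='.' (+0 fires, +1 burnt)
  fire out at step 11

4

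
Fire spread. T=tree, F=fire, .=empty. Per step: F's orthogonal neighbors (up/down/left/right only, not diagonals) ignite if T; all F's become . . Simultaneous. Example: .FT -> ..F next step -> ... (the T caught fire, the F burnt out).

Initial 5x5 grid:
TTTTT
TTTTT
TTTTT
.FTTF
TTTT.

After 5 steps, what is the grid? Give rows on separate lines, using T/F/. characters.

Step 1: 5 trees catch fire, 2 burn out
  TTTTT
  TTTTT
  TFTTF
  ..FF.
  TFTT.
Step 2: 8 trees catch fire, 5 burn out
  TTTTT
  TFTTF
  F.FF.
  .....
  F.FF.
Step 3: 5 trees catch fire, 8 burn out
  TFTTF
  F.FF.
  .....
  .....
  .....
Step 4: 3 trees catch fire, 5 burn out
  F.FF.
  .....
  .....
  .....
  .....
Step 5: 0 trees catch fire, 3 burn out
  .....
  .....
  .....
  .....
  .....

.....
.....
.....
.....
.....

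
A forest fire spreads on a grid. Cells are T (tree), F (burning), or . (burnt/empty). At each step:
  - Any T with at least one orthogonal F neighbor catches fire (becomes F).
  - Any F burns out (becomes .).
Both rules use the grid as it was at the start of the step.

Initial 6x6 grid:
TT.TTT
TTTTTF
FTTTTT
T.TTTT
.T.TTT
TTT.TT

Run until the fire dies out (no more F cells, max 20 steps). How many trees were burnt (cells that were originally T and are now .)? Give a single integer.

Step 1: +6 fires, +2 burnt (F count now 6)
Step 2: +7 fires, +6 burnt (F count now 7)
Step 3: +7 fires, +7 burnt (F count now 7)
Step 4: +3 fires, +7 burnt (F count now 3)
Step 5: +2 fires, +3 burnt (F count now 2)
Step 6: +0 fires, +2 burnt (F count now 0)
Fire out after step 6
Initially T: 29, now '.': 32
Total burnt (originally-T cells now '.'): 25

Answer: 25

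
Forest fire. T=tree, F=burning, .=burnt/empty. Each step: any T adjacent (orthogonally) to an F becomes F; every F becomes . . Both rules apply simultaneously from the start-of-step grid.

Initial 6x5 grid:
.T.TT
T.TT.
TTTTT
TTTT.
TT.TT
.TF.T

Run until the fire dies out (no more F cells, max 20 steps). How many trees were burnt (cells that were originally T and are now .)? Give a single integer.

Answer: 20

Derivation:
Step 1: +1 fires, +1 burnt (F count now 1)
Step 2: +1 fires, +1 burnt (F count now 1)
Step 3: +2 fires, +1 burnt (F count now 2)
Step 4: +3 fires, +2 burnt (F count now 3)
Step 5: +3 fires, +3 burnt (F count now 3)
Step 6: +4 fires, +3 burnt (F count now 4)
Step 7: +3 fires, +4 burnt (F count now 3)
Step 8: +2 fires, +3 burnt (F count now 2)
Step 9: +1 fires, +2 burnt (F count now 1)
Step 10: +0 fires, +1 burnt (F count now 0)
Fire out after step 10
Initially T: 21, now '.': 29
Total burnt (originally-T cells now '.'): 20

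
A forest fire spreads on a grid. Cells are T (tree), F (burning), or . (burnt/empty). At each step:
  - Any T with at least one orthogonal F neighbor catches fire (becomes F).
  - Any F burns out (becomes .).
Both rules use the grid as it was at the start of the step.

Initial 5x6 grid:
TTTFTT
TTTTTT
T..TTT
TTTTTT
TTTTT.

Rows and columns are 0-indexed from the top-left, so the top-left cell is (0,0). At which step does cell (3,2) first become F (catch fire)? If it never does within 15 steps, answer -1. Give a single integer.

Step 1: cell (3,2)='T' (+3 fires, +1 burnt)
Step 2: cell (3,2)='T' (+5 fires, +3 burnt)
Step 3: cell (3,2)='T' (+5 fires, +5 burnt)
Step 4: cell (3,2)='F' (+5 fires, +5 burnt)
  -> target ignites at step 4
Step 5: cell (3,2)='.' (+5 fires, +5 burnt)
Step 6: cell (3,2)='.' (+2 fires, +5 burnt)
Step 7: cell (3,2)='.' (+1 fires, +2 burnt)
Step 8: cell (3,2)='.' (+0 fires, +1 burnt)
  fire out at step 8

4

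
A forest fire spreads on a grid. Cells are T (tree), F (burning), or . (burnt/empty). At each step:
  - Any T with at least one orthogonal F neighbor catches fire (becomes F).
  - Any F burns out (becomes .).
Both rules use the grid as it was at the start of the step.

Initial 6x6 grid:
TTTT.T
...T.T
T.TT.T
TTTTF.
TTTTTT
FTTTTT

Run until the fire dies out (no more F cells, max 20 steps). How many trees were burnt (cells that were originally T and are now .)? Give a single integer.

Answer: 23

Derivation:
Step 1: +4 fires, +2 burnt (F count now 4)
Step 2: +8 fires, +4 burnt (F count now 8)
Step 3: +7 fires, +8 burnt (F count now 7)
Step 4: +1 fires, +7 burnt (F count now 1)
Step 5: +1 fires, +1 burnt (F count now 1)
Step 6: +1 fires, +1 burnt (F count now 1)
Step 7: +1 fires, +1 burnt (F count now 1)
Step 8: +0 fires, +1 burnt (F count now 0)
Fire out after step 8
Initially T: 26, now '.': 33
Total burnt (originally-T cells now '.'): 23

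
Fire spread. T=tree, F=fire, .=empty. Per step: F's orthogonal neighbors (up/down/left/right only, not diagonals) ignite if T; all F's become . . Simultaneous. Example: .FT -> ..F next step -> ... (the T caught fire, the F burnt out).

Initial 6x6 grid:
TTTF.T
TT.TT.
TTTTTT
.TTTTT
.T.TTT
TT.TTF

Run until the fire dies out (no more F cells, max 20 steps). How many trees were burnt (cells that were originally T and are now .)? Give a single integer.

Step 1: +4 fires, +2 burnt (F count now 4)
Step 2: +6 fires, +4 burnt (F count now 6)
Step 3: +8 fires, +6 burnt (F count now 8)
Step 4: +3 fires, +8 burnt (F count now 3)
Step 5: +2 fires, +3 burnt (F count now 2)
Step 6: +1 fires, +2 burnt (F count now 1)
Step 7: +1 fires, +1 burnt (F count now 1)
Step 8: +1 fires, +1 burnt (F count now 1)
Step 9: +0 fires, +1 burnt (F count now 0)
Fire out after step 9
Initially T: 27, now '.': 35
Total burnt (originally-T cells now '.'): 26

Answer: 26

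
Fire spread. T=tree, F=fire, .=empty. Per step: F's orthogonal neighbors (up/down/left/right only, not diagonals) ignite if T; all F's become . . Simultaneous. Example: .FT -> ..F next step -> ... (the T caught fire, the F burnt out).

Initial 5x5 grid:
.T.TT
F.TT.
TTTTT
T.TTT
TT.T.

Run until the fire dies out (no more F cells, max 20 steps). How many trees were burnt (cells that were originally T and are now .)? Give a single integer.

Step 1: +1 fires, +1 burnt (F count now 1)
Step 2: +2 fires, +1 burnt (F count now 2)
Step 3: +2 fires, +2 burnt (F count now 2)
Step 4: +4 fires, +2 burnt (F count now 4)
Step 5: +3 fires, +4 burnt (F count now 3)
Step 6: +3 fires, +3 burnt (F count now 3)
Step 7: +1 fires, +3 burnt (F count now 1)
Step 8: +0 fires, +1 burnt (F count now 0)
Fire out after step 8
Initially T: 17, now '.': 24
Total burnt (originally-T cells now '.'): 16

Answer: 16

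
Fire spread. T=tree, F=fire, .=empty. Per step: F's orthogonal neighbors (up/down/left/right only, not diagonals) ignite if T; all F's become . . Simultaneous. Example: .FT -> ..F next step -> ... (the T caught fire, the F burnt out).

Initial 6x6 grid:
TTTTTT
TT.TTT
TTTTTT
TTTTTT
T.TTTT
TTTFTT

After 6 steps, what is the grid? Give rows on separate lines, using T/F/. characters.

Step 1: 3 trees catch fire, 1 burn out
  TTTTTT
  TT.TTT
  TTTTTT
  TTTTTT
  T.TFTT
  TTF.FT
Step 2: 5 trees catch fire, 3 burn out
  TTTTTT
  TT.TTT
  TTTTTT
  TTTFTT
  T.F.FT
  TF...F
Step 3: 5 trees catch fire, 5 burn out
  TTTTTT
  TT.TTT
  TTTFTT
  TTF.FT
  T....F
  F.....
Step 4: 6 trees catch fire, 5 burn out
  TTTTTT
  TT.FTT
  TTF.FT
  TF...F
  F.....
  ......
Step 5: 5 trees catch fire, 6 burn out
  TTTFTT
  TT..FT
  TF...F
  F.....
  ......
  ......
Step 6: 5 trees catch fire, 5 burn out
  TTF.FT
  TF...F
  F.....
  ......
  ......
  ......

TTF.FT
TF...F
F.....
......
......
......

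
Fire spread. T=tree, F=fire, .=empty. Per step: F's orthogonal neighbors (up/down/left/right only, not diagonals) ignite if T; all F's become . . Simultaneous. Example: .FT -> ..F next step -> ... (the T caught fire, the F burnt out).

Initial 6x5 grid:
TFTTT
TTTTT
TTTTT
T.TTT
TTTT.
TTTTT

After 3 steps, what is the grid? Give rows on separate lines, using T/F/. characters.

Step 1: 3 trees catch fire, 1 burn out
  F.FTT
  TFTTT
  TTTTT
  T.TTT
  TTTT.
  TTTTT
Step 2: 4 trees catch fire, 3 burn out
  ...FT
  F.FTT
  TFTTT
  T.TTT
  TTTT.
  TTTTT
Step 3: 4 trees catch fire, 4 burn out
  ....F
  ...FT
  F.FTT
  T.TTT
  TTTT.
  TTTTT

....F
...FT
F.FTT
T.TTT
TTTT.
TTTTT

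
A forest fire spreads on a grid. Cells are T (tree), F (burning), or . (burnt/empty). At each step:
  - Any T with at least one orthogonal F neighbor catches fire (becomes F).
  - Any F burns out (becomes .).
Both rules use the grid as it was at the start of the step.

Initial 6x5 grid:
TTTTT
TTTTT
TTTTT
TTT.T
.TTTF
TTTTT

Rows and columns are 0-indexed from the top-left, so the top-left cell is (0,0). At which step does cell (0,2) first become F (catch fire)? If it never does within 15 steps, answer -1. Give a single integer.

Step 1: cell (0,2)='T' (+3 fires, +1 burnt)
Step 2: cell (0,2)='T' (+3 fires, +3 burnt)
Step 3: cell (0,2)='T' (+5 fires, +3 burnt)
Step 4: cell (0,2)='T' (+5 fires, +5 burnt)
Step 5: cell (0,2)='T' (+5 fires, +5 burnt)
Step 6: cell (0,2)='F' (+3 fires, +5 burnt)
  -> target ignites at step 6
Step 7: cell (0,2)='.' (+2 fires, +3 burnt)
Step 8: cell (0,2)='.' (+1 fires, +2 burnt)
Step 9: cell (0,2)='.' (+0 fires, +1 burnt)
  fire out at step 9

6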